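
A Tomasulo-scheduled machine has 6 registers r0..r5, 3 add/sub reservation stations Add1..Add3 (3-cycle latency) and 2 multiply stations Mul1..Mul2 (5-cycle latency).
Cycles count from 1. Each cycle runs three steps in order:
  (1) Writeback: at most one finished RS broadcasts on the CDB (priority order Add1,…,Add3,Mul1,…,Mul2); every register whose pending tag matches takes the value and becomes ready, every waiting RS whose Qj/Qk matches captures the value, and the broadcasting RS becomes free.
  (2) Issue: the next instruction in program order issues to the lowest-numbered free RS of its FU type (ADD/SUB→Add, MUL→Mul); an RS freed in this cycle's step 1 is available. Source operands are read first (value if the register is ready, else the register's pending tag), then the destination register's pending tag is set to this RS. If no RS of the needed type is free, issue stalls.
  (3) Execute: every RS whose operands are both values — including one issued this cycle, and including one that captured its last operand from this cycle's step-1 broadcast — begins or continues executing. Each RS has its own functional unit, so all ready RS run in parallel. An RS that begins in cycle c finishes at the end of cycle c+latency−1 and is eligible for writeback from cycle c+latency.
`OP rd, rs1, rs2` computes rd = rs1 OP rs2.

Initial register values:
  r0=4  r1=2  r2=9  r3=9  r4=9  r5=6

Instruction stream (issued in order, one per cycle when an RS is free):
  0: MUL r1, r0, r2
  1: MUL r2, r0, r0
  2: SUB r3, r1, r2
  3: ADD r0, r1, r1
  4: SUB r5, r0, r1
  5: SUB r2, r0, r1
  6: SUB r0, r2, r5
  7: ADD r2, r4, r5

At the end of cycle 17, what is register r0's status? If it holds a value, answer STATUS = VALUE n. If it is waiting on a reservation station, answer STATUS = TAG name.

cycle 1: issue MUL r1<-Mul1 // r0:4,r1:Mul1,r2:9,r3:9,r4:9,r5:6
cycle 2: issue MUL r2<-Mul2 // r0:4,r1:Mul1,r2:Mul2,r3:9,r4:9,r5:6
cycle 3: issue SUB r3<-Add1 // r0:4,r1:Mul1,r2:Mul2,r3:Add1,r4:9,r5:6
cycle 4: issue ADD r0<-Add2 // r0:Add2,r1:Mul1,r2:Mul2,r3:Add1,r4:9,r5:6
cycle 5: issue SUB r5<-Add3 // r0:Add2,r1:Mul1,r2:Mul2,r3:Add1,r4:9,r5:Add3
cycle 6: CDB Mul1=36; stall // r0:Add2,r1:36,r2:Mul2,r3:Add1,r4:9,r5:Add3
cycle 7: CDB Mul2=16; stall // r0:Add2,r1:36,r2:16,r3:Add1,r4:9,r5:Add3
cycle 8: stall // r0:Add2,r1:36,r2:16,r3:Add1,r4:9,r5:Add3
cycle 9: CDB Add2=72; issue SUB r2<-Add2 // r0:72,r1:36,r2:Add2,r3:Add1,r4:9,r5:Add3
cycle 10: CDB Add1=20; issue SUB r0<-Add1 // r0:Add1,r1:36,r2:Add2,r3:20,r4:9,r5:Add3
cycle 11: stall // r0:Add1,r1:36,r2:Add2,r3:20,r4:9,r5:Add3
cycle 12: CDB Add2=36; issue ADD r2<-Add2 // r0:Add1,r1:36,r2:Add2,r3:20,r4:9,r5:Add3
cycle 13: CDB Add3=36 // r0:Add1,r1:36,r2:Add2,r3:20,r4:9,r5:36
cycle 14: - // r0:Add1,r1:36,r2:Add2,r3:20,r4:9,r5:36
cycle 15: - // r0:Add1,r1:36,r2:Add2,r3:20,r4:9,r5:36
cycle 16: CDB Add1=0 // r0:0,r1:36,r2:Add2,r3:20,r4:9,r5:36
cycle 17: CDB Add2=45 // r0:0,r1:36,r2:45,r3:20,r4:9,r5:36

STATUS = VALUE 0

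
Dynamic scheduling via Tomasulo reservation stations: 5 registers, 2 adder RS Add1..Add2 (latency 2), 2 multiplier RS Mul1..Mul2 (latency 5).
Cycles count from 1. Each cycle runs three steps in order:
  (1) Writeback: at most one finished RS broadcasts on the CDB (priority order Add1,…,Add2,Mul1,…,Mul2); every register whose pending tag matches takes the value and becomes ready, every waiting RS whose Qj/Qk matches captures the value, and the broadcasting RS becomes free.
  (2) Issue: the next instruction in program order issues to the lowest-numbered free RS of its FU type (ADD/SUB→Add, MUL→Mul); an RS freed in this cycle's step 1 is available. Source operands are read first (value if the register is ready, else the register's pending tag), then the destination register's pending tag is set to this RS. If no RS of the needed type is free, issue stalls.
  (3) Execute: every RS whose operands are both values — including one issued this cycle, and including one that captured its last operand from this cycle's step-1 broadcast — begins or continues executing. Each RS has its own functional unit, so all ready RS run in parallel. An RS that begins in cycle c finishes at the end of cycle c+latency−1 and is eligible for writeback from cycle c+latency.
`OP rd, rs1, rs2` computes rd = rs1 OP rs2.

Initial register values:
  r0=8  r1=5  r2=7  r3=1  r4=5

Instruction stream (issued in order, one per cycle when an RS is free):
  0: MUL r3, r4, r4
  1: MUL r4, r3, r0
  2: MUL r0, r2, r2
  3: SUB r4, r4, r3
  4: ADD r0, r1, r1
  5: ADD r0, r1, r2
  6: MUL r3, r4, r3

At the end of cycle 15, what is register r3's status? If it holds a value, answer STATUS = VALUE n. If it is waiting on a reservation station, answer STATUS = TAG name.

STATUS = TAG Mul1

cycle 1: issue MUL r3<-Mul1 // r0:8,r1:5,r2:7,r3:Mul1,r4:5
cycle 2: issue MUL r4<-Mul2 // r0:8,r1:5,r2:7,r3:Mul1,r4:Mul2
cycle 3: stall // r0:8,r1:5,r2:7,r3:Mul1,r4:Mul2
cycle 4: stall // r0:8,r1:5,r2:7,r3:Mul1,r4:Mul2
cycle 5: stall // r0:8,r1:5,r2:7,r3:Mul1,r4:Mul2
cycle 6: CDB Mul1=25; issue MUL r0<-Mul1 // r0:Mul1,r1:5,r2:7,r3:25,r4:Mul2
cycle 7: issue SUB r4<-Add1 // r0:Mul1,r1:5,r2:7,r3:25,r4:Add1
cycle 8: issue ADD r0<-Add2 // r0:Add2,r1:5,r2:7,r3:25,r4:Add1
cycle 9: stall // r0:Add2,r1:5,r2:7,r3:25,r4:Add1
cycle 10: CDB Add2=10; issue ADD r0<-Add2 // r0:Add2,r1:5,r2:7,r3:25,r4:Add1
cycle 11: CDB Mul1=49; issue MUL r3<-Mul1 // r0:Add2,r1:5,r2:7,r3:Mul1,r4:Add1
cycle 12: CDB Add2=12 // r0:12,r1:5,r2:7,r3:Mul1,r4:Add1
cycle 13: CDB Mul2=200 // r0:12,r1:5,r2:7,r3:Mul1,r4:Add1
cycle 14: - // r0:12,r1:5,r2:7,r3:Mul1,r4:Add1
cycle 15: CDB Add1=175 // r0:12,r1:5,r2:7,r3:Mul1,r4:175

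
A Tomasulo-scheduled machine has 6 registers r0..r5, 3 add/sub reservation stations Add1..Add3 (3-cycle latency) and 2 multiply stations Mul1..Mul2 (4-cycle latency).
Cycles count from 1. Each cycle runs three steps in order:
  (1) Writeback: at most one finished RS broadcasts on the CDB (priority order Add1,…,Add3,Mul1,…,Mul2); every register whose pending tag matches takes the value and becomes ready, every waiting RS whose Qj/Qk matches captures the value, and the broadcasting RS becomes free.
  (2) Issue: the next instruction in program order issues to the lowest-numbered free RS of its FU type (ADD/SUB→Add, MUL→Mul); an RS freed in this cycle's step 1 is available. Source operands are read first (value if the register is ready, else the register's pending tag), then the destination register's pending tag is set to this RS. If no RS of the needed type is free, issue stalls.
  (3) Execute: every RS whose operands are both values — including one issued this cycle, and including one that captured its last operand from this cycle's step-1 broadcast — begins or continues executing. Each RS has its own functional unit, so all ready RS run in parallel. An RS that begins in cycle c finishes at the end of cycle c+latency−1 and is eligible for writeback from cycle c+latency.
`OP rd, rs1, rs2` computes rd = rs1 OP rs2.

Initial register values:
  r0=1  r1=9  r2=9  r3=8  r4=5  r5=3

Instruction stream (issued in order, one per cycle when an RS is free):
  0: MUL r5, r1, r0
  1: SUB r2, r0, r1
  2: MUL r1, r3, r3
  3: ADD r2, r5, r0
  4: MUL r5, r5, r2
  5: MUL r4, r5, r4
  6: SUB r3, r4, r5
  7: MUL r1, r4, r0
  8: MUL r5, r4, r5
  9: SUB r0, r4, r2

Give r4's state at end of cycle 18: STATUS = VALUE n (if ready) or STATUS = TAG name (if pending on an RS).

  c1: issue MUL r5<-Mul1  regs: r0:1,r1:9,r2:9,r3:8,r4:5,r5:Mul1
  c2: issue SUB r2<-Add1  regs: r0:1,r1:9,r2:Add1,r3:8,r4:5,r5:Mul1
  c3: issue MUL r1<-Mul2  regs: r0:1,r1:Mul2,r2:Add1,r3:8,r4:5,r5:Mul1
  c4: issue ADD r2<-Add2  regs: r0:1,r1:Mul2,r2:Add2,r3:8,r4:5,r5:Mul1
  c5: CDB Add1=-8; stall  regs: r0:1,r1:Mul2,r2:Add2,r3:8,r4:5,r5:Mul1
  c6: CDB Mul1=9; issue MUL r5<-Mul1  regs: r0:1,r1:Mul2,r2:Add2,r3:8,r4:5,r5:Mul1
  c7: CDB Mul2=64; issue MUL r4<-Mul2  regs: r0:1,r1:64,r2:Add2,r3:8,r4:Mul2,r5:Mul1
  c8: issue SUB r3<-Add1  regs: r0:1,r1:64,r2:Add2,r3:Add1,r4:Mul2,r5:Mul1
  c9: CDB Add2=10; stall  regs: r0:1,r1:64,r2:10,r3:Add1,r4:Mul2,r5:Mul1
  c10: stall  regs: r0:1,r1:64,r2:10,r3:Add1,r4:Mul2,r5:Mul1
  c11: stall  regs: r0:1,r1:64,r2:10,r3:Add1,r4:Mul2,r5:Mul1
  c12: stall  regs: r0:1,r1:64,r2:10,r3:Add1,r4:Mul2,r5:Mul1
  c13: CDB Mul1=90; issue MUL r1<-Mul1  regs: r0:1,r1:Mul1,r2:10,r3:Add1,r4:Mul2,r5:90
  c14: stall  regs: r0:1,r1:Mul1,r2:10,r3:Add1,r4:Mul2,r5:90
  c15: stall  regs: r0:1,r1:Mul1,r2:10,r3:Add1,r4:Mul2,r5:90
  c16: stall  regs: r0:1,r1:Mul1,r2:10,r3:Add1,r4:Mul2,r5:90
  c17: CDB Mul2=450; issue MUL r5<-Mul2  regs: r0:1,r1:Mul1,r2:10,r3:Add1,r4:450,r5:Mul2
  c18: issue SUB r0<-Add2  regs: r0:Add2,r1:Mul1,r2:10,r3:Add1,r4:450,r5:Mul2

STATUS = VALUE 450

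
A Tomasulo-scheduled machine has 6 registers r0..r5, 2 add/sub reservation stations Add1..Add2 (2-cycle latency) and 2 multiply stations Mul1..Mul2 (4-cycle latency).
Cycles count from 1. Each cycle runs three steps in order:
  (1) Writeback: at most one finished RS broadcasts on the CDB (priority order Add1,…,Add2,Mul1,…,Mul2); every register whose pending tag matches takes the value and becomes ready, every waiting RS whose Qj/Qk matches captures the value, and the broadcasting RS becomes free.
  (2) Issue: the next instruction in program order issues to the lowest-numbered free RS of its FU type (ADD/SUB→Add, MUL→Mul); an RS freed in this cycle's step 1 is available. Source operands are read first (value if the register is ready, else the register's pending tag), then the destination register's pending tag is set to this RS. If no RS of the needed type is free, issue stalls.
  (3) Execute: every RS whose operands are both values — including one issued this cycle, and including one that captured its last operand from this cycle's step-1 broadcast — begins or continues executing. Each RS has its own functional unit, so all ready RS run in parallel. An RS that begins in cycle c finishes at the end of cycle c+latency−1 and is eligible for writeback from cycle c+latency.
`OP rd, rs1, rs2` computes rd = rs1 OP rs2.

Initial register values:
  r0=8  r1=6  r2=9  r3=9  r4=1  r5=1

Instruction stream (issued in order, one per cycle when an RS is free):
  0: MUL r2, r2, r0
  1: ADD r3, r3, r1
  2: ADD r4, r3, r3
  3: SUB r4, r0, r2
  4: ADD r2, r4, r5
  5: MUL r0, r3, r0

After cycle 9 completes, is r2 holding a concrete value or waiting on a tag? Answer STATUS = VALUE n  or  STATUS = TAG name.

STATUS = VALUE -63

cycle 1: issue MUL r2<-Mul1 // r0:8,r1:6,r2:Mul1,r3:9,r4:1,r5:1
cycle 2: issue ADD r3<-Add1 // r0:8,r1:6,r2:Mul1,r3:Add1,r4:1,r5:1
cycle 3: issue ADD r4<-Add2 // r0:8,r1:6,r2:Mul1,r3:Add1,r4:Add2,r5:1
cycle 4: CDB Add1=15; issue SUB r4<-Add1 // r0:8,r1:6,r2:Mul1,r3:15,r4:Add1,r5:1
cycle 5: CDB Mul1=72; stall // r0:8,r1:6,r2:72,r3:15,r4:Add1,r5:1
cycle 6: CDB Add2=30; issue ADD r2<-Add2 // r0:8,r1:6,r2:Add2,r3:15,r4:Add1,r5:1
cycle 7: CDB Add1=-64; issue MUL r0<-Mul1 // r0:Mul1,r1:6,r2:Add2,r3:15,r4:-64,r5:1
cycle 8: - // r0:Mul1,r1:6,r2:Add2,r3:15,r4:-64,r5:1
cycle 9: CDB Add2=-63 // r0:Mul1,r1:6,r2:-63,r3:15,r4:-64,r5:1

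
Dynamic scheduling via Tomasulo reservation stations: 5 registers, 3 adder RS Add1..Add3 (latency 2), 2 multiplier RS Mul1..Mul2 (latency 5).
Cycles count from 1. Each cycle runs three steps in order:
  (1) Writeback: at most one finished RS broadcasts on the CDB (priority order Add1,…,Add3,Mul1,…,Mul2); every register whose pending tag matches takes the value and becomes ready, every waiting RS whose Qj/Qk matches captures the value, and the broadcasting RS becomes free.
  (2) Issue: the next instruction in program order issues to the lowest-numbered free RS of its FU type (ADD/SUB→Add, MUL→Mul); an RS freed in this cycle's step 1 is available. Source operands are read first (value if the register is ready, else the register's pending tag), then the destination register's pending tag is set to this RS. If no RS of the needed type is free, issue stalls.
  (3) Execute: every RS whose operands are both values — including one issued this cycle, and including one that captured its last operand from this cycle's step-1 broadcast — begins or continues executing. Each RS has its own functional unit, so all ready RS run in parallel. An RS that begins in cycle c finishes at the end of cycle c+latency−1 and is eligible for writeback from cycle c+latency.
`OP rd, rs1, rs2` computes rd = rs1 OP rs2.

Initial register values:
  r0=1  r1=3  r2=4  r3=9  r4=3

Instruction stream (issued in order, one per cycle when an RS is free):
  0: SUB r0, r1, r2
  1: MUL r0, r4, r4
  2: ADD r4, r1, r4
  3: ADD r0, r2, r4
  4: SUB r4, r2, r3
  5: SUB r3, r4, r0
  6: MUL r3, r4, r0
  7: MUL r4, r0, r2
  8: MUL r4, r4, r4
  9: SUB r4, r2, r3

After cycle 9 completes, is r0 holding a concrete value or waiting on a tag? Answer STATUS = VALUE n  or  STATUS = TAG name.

STATUS = VALUE 10

c1: issue SUB r0<-Add1 | r0:Add1,r1:3,r2:4,r3:9,r4:3
c2: issue MUL r0<-Mul1 | r0:Mul1,r1:3,r2:4,r3:9,r4:3
c3: CDB Add1=-1; issue ADD r4<-Add1 | r0:Mul1,r1:3,r2:4,r3:9,r4:Add1
c4: issue ADD r0<-Add2 | r0:Add2,r1:3,r2:4,r3:9,r4:Add1
c5: CDB Add1=6; issue SUB r4<-Add1 | r0:Add2,r1:3,r2:4,r3:9,r4:Add1
c6: issue SUB r3<-Add3 | r0:Add2,r1:3,r2:4,r3:Add3,r4:Add1
c7: CDB Add1=-5; issue MUL r3<-Mul2 | r0:Add2,r1:3,r2:4,r3:Mul2,r4:-5
c8: CDB Add2=10; stall | r0:10,r1:3,r2:4,r3:Mul2,r4:-5
c9: CDB Mul1=9; issue MUL r4<-Mul1 | r0:10,r1:3,r2:4,r3:Mul2,r4:Mul1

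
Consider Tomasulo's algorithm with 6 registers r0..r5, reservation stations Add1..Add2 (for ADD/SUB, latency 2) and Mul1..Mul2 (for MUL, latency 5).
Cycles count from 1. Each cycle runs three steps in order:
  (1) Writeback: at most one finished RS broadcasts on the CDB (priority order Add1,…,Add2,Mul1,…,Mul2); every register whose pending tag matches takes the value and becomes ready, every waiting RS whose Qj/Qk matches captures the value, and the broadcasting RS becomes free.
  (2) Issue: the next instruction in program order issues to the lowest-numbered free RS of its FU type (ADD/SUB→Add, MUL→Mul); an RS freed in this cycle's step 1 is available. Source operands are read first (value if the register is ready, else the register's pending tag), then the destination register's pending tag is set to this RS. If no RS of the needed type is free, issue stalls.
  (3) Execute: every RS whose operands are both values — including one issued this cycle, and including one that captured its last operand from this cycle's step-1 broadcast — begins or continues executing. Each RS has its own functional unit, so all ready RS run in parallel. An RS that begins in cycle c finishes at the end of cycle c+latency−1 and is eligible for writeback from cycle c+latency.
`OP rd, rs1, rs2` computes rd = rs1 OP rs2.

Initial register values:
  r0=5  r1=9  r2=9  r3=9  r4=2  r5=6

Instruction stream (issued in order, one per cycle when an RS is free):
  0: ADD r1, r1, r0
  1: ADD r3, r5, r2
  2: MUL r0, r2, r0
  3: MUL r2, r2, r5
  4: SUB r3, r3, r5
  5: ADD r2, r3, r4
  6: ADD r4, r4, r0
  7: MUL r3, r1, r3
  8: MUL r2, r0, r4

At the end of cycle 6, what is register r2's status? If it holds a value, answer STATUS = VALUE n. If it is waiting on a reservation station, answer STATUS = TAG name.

STATUS = TAG Add2

c1: issue ADD r1<-Add1 | r0:5,r1:Add1,r2:9,r3:9,r4:2,r5:6
c2: issue ADD r3<-Add2 | r0:5,r1:Add1,r2:9,r3:Add2,r4:2,r5:6
c3: CDB Add1=14; issue MUL r0<-Mul1 | r0:Mul1,r1:14,r2:9,r3:Add2,r4:2,r5:6
c4: CDB Add2=15; issue MUL r2<-Mul2 | r0:Mul1,r1:14,r2:Mul2,r3:15,r4:2,r5:6
c5: issue SUB r3<-Add1 | r0:Mul1,r1:14,r2:Mul2,r3:Add1,r4:2,r5:6
c6: issue ADD r2<-Add2 | r0:Mul1,r1:14,r2:Add2,r3:Add1,r4:2,r5:6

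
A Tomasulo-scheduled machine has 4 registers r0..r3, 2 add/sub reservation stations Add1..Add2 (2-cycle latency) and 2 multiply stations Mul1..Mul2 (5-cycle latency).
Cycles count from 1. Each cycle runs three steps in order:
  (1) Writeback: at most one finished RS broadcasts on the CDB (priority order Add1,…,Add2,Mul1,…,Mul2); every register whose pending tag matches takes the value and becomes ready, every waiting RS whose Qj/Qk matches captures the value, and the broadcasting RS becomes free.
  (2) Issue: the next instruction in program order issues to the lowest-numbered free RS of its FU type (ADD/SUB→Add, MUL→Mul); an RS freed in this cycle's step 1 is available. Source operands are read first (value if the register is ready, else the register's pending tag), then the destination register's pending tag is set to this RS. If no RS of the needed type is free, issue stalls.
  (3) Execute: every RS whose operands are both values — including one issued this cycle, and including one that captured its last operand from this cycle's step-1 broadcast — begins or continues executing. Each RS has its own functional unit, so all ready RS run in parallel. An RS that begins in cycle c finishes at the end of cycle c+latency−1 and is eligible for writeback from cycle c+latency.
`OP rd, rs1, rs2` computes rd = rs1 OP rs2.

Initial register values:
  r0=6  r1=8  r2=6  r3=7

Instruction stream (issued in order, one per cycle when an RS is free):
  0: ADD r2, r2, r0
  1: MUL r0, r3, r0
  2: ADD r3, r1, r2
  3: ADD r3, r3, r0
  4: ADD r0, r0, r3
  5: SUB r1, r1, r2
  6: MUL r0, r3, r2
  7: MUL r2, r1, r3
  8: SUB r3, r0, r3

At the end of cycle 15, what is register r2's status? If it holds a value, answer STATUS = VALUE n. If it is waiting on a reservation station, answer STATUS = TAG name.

cycle 1: issue ADD r2<-Add1 // r0:6,r1:8,r2:Add1,r3:7
cycle 2: issue MUL r0<-Mul1 // r0:Mul1,r1:8,r2:Add1,r3:7
cycle 3: CDB Add1=12; issue ADD r3<-Add1 // r0:Mul1,r1:8,r2:12,r3:Add1
cycle 4: issue ADD r3<-Add2 // r0:Mul1,r1:8,r2:12,r3:Add2
cycle 5: CDB Add1=20; issue ADD r0<-Add1 // r0:Add1,r1:8,r2:12,r3:Add2
cycle 6: stall // r0:Add1,r1:8,r2:12,r3:Add2
cycle 7: CDB Mul1=42; stall // r0:Add1,r1:8,r2:12,r3:Add2
cycle 8: stall // r0:Add1,r1:8,r2:12,r3:Add2
cycle 9: CDB Add2=62; issue SUB r1<-Add2 // r0:Add1,r1:Add2,r2:12,r3:62
cycle 10: issue MUL r0<-Mul1 // r0:Mul1,r1:Add2,r2:12,r3:62
cycle 11: CDB Add1=104; issue MUL r2<-Mul2 // r0:Mul1,r1:Add2,r2:Mul2,r3:62
cycle 12: CDB Add2=-4; issue SUB r3<-Add1 // r0:Mul1,r1:-4,r2:Mul2,r3:Add1
cycle 13: - // r0:Mul1,r1:-4,r2:Mul2,r3:Add1
cycle 14: - // r0:Mul1,r1:-4,r2:Mul2,r3:Add1
cycle 15: CDB Mul1=744 // r0:744,r1:-4,r2:Mul2,r3:Add1

STATUS = TAG Mul2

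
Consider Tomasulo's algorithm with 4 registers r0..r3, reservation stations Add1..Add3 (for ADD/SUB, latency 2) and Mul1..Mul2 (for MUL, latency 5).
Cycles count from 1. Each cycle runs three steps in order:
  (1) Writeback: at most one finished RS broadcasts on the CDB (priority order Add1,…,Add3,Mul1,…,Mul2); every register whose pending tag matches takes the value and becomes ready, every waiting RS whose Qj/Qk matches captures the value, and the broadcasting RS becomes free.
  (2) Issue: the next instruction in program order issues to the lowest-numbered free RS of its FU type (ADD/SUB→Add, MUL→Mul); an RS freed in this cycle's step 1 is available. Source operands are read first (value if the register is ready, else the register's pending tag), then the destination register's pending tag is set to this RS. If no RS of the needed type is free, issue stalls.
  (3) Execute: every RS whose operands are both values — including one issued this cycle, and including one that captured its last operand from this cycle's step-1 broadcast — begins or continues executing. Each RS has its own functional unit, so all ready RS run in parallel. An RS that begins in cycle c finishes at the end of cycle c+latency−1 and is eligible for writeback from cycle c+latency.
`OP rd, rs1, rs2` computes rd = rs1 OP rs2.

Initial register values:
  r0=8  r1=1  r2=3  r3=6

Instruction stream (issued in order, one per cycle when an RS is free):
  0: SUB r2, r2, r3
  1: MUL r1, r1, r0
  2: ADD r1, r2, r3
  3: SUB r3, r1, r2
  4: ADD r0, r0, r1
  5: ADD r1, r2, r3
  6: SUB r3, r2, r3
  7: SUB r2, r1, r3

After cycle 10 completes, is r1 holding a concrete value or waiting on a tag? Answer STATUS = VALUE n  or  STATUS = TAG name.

cycle 1: issue SUB r2<-Add1 // r0:8,r1:1,r2:Add1,r3:6
cycle 2: issue MUL r1<-Mul1 // r0:8,r1:Mul1,r2:Add1,r3:6
cycle 3: CDB Add1=-3; issue ADD r1<-Add1 // r0:8,r1:Add1,r2:-3,r3:6
cycle 4: issue SUB r3<-Add2 // r0:8,r1:Add1,r2:-3,r3:Add2
cycle 5: CDB Add1=3; issue ADD r0<-Add1 // r0:Add1,r1:3,r2:-3,r3:Add2
cycle 6: issue ADD r1<-Add3 // r0:Add1,r1:Add3,r2:-3,r3:Add2
cycle 7: CDB Add1=11; issue SUB r3<-Add1 // r0:11,r1:Add3,r2:-3,r3:Add1
cycle 8: CDB Add2=6; issue SUB r2<-Add2 // r0:11,r1:Add3,r2:Add2,r3:Add1
cycle 9: CDB Mul1=8 // r0:11,r1:Add3,r2:Add2,r3:Add1
cycle 10: CDB Add1=-9 // r0:11,r1:Add3,r2:Add2,r3:-9

STATUS = TAG Add3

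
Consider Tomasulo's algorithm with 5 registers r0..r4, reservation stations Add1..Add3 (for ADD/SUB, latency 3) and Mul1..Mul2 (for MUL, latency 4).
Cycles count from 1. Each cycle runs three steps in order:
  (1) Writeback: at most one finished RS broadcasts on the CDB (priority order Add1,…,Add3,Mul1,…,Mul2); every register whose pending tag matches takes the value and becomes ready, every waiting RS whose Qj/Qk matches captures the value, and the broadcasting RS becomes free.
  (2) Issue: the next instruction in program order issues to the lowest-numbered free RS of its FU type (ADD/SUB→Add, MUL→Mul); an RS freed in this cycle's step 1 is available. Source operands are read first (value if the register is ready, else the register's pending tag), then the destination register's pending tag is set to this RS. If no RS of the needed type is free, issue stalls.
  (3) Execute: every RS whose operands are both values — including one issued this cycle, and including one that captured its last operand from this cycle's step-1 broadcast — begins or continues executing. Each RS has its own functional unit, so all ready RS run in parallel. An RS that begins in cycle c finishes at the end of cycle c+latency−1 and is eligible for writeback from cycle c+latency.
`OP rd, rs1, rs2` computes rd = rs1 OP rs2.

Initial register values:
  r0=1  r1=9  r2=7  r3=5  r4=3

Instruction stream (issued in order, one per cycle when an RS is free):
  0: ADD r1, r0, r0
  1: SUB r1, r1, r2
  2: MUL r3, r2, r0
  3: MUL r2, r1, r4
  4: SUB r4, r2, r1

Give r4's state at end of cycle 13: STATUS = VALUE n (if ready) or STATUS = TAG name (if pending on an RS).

cycle 1: issue ADD r1<-Add1 // r0:1,r1:Add1,r2:7,r3:5,r4:3
cycle 2: issue SUB r1<-Add2 // r0:1,r1:Add2,r2:7,r3:5,r4:3
cycle 3: issue MUL r3<-Mul1 // r0:1,r1:Add2,r2:7,r3:Mul1,r4:3
cycle 4: CDB Add1=2; issue MUL r2<-Mul2 // r0:1,r1:Add2,r2:Mul2,r3:Mul1,r4:3
cycle 5: issue SUB r4<-Add1 // r0:1,r1:Add2,r2:Mul2,r3:Mul1,r4:Add1
cycle 6: - // r0:1,r1:Add2,r2:Mul2,r3:Mul1,r4:Add1
cycle 7: CDB Add2=-5 // r0:1,r1:-5,r2:Mul2,r3:Mul1,r4:Add1
cycle 8: CDB Mul1=7 // r0:1,r1:-5,r2:Mul2,r3:7,r4:Add1
cycle 9: - // r0:1,r1:-5,r2:Mul2,r3:7,r4:Add1
cycle 10: - // r0:1,r1:-5,r2:Mul2,r3:7,r4:Add1
cycle 11: CDB Mul2=-15 // r0:1,r1:-5,r2:-15,r3:7,r4:Add1
cycle 12: - // r0:1,r1:-5,r2:-15,r3:7,r4:Add1
cycle 13: - // r0:1,r1:-5,r2:-15,r3:7,r4:Add1

STATUS = TAG Add1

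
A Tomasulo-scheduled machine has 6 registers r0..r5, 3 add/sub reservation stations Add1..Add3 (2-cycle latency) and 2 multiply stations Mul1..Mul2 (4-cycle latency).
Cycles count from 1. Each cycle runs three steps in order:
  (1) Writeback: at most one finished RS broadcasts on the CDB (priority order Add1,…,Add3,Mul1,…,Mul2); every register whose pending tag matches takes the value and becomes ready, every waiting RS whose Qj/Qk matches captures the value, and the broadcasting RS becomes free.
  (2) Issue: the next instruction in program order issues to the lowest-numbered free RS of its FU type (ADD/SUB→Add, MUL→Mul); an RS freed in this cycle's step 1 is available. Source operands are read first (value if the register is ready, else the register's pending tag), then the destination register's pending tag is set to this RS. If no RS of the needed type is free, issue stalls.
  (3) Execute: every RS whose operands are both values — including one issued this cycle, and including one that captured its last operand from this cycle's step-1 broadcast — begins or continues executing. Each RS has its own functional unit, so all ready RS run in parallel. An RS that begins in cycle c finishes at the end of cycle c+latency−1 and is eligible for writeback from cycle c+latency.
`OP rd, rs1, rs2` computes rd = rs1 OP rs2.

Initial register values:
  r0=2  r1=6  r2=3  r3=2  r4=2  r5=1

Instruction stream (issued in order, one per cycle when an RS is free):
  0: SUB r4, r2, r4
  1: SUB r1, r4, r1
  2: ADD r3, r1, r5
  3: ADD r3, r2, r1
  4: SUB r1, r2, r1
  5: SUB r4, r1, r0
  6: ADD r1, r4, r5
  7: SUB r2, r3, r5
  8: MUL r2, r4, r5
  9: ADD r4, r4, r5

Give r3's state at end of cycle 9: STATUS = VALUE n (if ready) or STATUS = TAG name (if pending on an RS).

STATUS = VALUE -2

c1: issue SUB r4<-Add1 | r0:2,r1:6,r2:3,r3:2,r4:Add1,r5:1
c2: issue SUB r1<-Add2 | r0:2,r1:Add2,r2:3,r3:2,r4:Add1,r5:1
c3: CDB Add1=1; issue ADD r3<-Add1 | r0:2,r1:Add2,r2:3,r3:Add1,r4:1,r5:1
c4: issue ADD r3<-Add3 | r0:2,r1:Add2,r2:3,r3:Add3,r4:1,r5:1
c5: CDB Add2=-5; issue SUB r1<-Add2 | r0:2,r1:Add2,r2:3,r3:Add3,r4:1,r5:1
c6: stall | r0:2,r1:Add2,r2:3,r3:Add3,r4:1,r5:1
c7: CDB Add1=-4; issue SUB r4<-Add1 | r0:2,r1:Add2,r2:3,r3:Add3,r4:Add1,r5:1
c8: CDB Add2=8; issue ADD r1<-Add2 | r0:2,r1:Add2,r2:3,r3:Add3,r4:Add1,r5:1
c9: CDB Add3=-2; issue SUB r2<-Add3 | r0:2,r1:Add2,r2:Add3,r3:-2,r4:Add1,r5:1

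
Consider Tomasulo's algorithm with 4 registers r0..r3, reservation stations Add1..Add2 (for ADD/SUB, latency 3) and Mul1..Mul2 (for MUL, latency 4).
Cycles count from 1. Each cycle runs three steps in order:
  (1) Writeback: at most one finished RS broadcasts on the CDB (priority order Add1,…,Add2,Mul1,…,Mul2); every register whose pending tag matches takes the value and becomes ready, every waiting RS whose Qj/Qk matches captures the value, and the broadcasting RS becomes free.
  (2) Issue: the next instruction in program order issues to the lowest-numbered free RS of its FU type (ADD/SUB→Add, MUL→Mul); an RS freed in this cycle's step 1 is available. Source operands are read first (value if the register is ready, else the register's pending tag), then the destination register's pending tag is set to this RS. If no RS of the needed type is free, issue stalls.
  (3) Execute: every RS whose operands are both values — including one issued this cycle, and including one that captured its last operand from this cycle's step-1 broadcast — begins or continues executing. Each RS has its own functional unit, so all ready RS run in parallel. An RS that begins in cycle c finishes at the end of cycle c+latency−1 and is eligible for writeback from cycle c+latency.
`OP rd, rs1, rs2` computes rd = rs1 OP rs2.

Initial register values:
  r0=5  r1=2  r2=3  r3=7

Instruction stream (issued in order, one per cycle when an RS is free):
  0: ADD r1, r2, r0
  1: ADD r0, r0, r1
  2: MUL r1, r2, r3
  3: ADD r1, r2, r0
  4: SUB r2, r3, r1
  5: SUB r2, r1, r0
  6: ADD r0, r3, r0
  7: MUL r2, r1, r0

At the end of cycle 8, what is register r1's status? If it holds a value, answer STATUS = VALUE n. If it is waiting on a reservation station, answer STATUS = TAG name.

c1: issue ADD r1<-Add1 | r0:5,r1:Add1,r2:3,r3:7
c2: issue ADD r0<-Add2 | r0:Add2,r1:Add1,r2:3,r3:7
c3: issue MUL r1<-Mul1 | r0:Add2,r1:Mul1,r2:3,r3:7
c4: CDB Add1=8; issue ADD r1<-Add1 | r0:Add2,r1:Add1,r2:3,r3:7
c5: stall | r0:Add2,r1:Add1,r2:3,r3:7
c6: stall | r0:Add2,r1:Add1,r2:3,r3:7
c7: CDB Add2=13; issue SUB r2<-Add2 | r0:13,r1:Add1,r2:Add2,r3:7
c8: CDB Mul1=21; stall | r0:13,r1:Add1,r2:Add2,r3:7

STATUS = TAG Add1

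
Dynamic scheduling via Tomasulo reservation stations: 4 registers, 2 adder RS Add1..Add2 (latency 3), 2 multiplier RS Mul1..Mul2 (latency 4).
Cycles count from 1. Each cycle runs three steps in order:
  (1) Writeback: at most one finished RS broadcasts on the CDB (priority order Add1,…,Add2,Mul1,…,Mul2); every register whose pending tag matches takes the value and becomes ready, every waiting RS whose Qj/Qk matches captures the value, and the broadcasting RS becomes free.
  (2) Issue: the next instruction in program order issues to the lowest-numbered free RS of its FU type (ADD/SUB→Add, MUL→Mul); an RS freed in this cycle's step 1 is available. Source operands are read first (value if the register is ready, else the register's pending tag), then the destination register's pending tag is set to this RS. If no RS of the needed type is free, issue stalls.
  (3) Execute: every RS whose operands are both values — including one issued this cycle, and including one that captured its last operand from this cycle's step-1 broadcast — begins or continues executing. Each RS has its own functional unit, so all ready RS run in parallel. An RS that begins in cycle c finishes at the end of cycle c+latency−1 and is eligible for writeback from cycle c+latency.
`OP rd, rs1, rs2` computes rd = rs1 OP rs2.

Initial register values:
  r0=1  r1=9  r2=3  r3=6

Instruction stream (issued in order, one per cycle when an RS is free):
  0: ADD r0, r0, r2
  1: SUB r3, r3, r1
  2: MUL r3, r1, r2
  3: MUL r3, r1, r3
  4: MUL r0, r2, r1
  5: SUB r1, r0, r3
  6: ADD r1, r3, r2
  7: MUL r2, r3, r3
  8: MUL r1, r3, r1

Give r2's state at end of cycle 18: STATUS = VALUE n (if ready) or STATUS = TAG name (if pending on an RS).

  c1: issue ADD r0<-Add1  regs: r0:Add1,r1:9,r2:3,r3:6
  c2: issue SUB r3<-Add2  regs: r0:Add1,r1:9,r2:3,r3:Add2
  c3: issue MUL r3<-Mul1  regs: r0:Add1,r1:9,r2:3,r3:Mul1
  c4: CDB Add1=4; issue MUL r3<-Mul2  regs: r0:4,r1:9,r2:3,r3:Mul2
  c5: CDB Add2=-3; stall  regs: r0:4,r1:9,r2:3,r3:Mul2
  c6: stall  regs: r0:4,r1:9,r2:3,r3:Mul2
  c7: CDB Mul1=27; issue MUL r0<-Mul1  regs: r0:Mul1,r1:9,r2:3,r3:Mul2
  c8: issue SUB r1<-Add1  regs: r0:Mul1,r1:Add1,r2:3,r3:Mul2
  c9: issue ADD r1<-Add2  regs: r0:Mul1,r1:Add2,r2:3,r3:Mul2
  c10: stall  regs: r0:Mul1,r1:Add2,r2:3,r3:Mul2
  c11: CDB Mul1=27; issue MUL r2<-Mul1  regs: r0:27,r1:Add2,r2:Mul1,r3:Mul2
  c12: CDB Mul2=243; issue MUL r1<-Mul2  regs: r0:27,r1:Mul2,r2:Mul1,r3:243
  c13: -  regs: r0:27,r1:Mul2,r2:Mul1,r3:243
  c14: -  regs: r0:27,r1:Mul2,r2:Mul1,r3:243
  c15: CDB Add1=-216  regs: r0:27,r1:Mul2,r2:Mul1,r3:243
  c16: CDB Add2=246  regs: r0:27,r1:Mul2,r2:Mul1,r3:243
  c17: CDB Mul1=59049  regs: r0:27,r1:Mul2,r2:59049,r3:243
  c18: -  regs: r0:27,r1:Mul2,r2:59049,r3:243

STATUS = VALUE 59049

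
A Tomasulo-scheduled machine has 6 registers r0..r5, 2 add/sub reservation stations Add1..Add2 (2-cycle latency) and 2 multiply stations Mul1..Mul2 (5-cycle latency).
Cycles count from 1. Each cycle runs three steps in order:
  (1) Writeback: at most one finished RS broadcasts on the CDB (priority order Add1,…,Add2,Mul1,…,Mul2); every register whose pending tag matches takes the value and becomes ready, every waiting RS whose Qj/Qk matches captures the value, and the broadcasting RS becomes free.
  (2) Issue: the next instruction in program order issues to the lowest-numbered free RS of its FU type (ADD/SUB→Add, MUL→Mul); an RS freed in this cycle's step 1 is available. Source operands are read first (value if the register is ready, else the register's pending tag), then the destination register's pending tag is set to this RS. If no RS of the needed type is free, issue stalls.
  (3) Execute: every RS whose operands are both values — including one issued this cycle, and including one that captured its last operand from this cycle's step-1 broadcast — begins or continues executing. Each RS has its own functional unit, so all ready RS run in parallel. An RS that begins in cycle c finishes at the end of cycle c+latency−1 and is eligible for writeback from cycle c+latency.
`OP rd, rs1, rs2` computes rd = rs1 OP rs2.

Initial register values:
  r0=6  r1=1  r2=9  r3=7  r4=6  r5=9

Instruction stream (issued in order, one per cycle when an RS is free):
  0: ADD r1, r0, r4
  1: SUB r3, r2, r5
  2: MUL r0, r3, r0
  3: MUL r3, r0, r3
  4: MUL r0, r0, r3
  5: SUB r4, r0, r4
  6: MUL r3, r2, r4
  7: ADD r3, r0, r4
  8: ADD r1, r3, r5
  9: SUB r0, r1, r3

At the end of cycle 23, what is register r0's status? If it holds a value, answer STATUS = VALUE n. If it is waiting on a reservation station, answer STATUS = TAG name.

STATUS = TAG Add2

c1: issue ADD r1<-Add1 | r0:6,r1:Add1,r2:9,r3:7,r4:6,r5:9
c2: issue SUB r3<-Add2 | r0:6,r1:Add1,r2:9,r3:Add2,r4:6,r5:9
c3: CDB Add1=12; issue MUL r0<-Mul1 | r0:Mul1,r1:12,r2:9,r3:Add2,r4:6,r5:9
c4: CDB Add2=0; issue MUL r3<-Mul2 | r0:Mul1,r1:12,r2:9,r3:Mul2,r4:6,r5:9
c5: stall | r0:Mul1,r1:12,r2:9,r3:Mul2,r4:6,r5:9
c6: stall | r0:Mul1,r1:12,r2:9,r3:Mul2,r4:6,r5:9
c7: stall | r0:Mul1,r1:12,r2:9,r3:Mul2,r4:6,r5:9
c8: stall | r0:Mul1,r1:12,r2:9,r3:Mul2,r4:6,r5:9
c9: CDB Mul1=0; issue MUL r0<-Mul1 | r0:Mul1,r1:12,r2:9,r3:Mul2,r4:6,r5:9
c10: issue SUB r4<-Add1 | r0:Mul1,r1:12,r2:9,r3:Mul2,r4:Add1,r5:9
c11: stall | r0:Mul1,r1:12,r2:9,r3:Mul2,r4:Add1,r5:9
c12: stall | r0:Mul1,r1:12,r2:9,r3:Mul2,r4:Add1,r5:9
c13: stall | r0:Mul1,r1:12,r2:9,r3:Mul2,r4:Add1,r5:9
c14: CDB Mul2=0; issue MUL r3<-Mul2 | r0:Mul1,r1:12,r2:9,r3:Mul2,r4:Add1,r5:9
c15: issue ADD r3<-Add2 | r0:Mul1,r1:12,r2:9,r3:Add2,r4:Add1,r5:9
c16: stall | r0:Mul1,r1:12,r2:9,r3:Add2,r4:Add1,r5:9
c17: stall | r0:Mul1,r1:12,r2:9,r3:Add2,r4:Add1,r5:9
c18: stall | r0:Mul1,r1:12,r2:9,r3:Add2,r4:Add1,r5:9
c19: CDB Mul1=0; stall | r0:0,r1:12,r2:9,r3:Add2,r4:Add1,r5:9
c20: stall | r0:0,r1:12,r2:9,r3:Add2,r4:Add1,r5:9
c21: CDB Add1=-6; issue ADD r1<-Add1 | r0:0,r1:Add1,r2:9,r3:Add2,r4:-6,r5:9
c22: stall | r0:0,r1:Add1,r2:9,r3:Add2,r4:-6,r5:9
c23: CDB Add2=-6; issue SUB r0<-Add2 | r0:Add2,r1:Add1,r2:9,r3:-6,r4:-6,r5:9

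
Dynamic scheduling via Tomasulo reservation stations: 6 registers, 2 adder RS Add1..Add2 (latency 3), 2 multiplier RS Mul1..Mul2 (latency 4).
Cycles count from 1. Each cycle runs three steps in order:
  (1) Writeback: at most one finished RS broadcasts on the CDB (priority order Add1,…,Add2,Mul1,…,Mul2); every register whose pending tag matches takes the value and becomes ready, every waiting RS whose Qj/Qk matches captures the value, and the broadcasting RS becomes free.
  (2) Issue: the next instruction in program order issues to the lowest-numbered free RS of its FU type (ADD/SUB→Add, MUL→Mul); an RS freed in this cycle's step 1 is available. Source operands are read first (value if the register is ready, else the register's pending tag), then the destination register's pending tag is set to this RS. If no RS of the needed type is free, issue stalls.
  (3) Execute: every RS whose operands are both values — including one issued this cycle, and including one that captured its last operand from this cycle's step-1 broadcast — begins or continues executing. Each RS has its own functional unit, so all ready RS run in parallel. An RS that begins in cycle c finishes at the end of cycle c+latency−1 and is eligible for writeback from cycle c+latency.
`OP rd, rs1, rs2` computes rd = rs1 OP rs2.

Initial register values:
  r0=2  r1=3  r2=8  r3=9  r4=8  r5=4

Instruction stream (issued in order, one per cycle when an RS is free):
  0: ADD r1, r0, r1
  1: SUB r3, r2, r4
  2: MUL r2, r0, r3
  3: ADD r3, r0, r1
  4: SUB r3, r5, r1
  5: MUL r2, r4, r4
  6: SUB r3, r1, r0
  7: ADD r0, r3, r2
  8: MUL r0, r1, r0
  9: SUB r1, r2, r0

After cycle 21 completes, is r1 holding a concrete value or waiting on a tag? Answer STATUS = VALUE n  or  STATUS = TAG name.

STATUS = VALUE -271

c1: issue ADD r1<-Add1 | r0:2,r1:Add1,r2:8,r3:9,r4:8,r5:4
c2: issue SUB r3<-Add2 | r0:2,r1:Add1,r2:8,r3:Add2,r4:8,r5:4
c3: issue MUL r2<-Mul1 | r0:2,r1:Add1,r2:Mul1,r3:Add2,r4:8,r5:4
c4: CDB Add1=5; issue ADD r3<-Add1 | r0:2,r1:5,r2:Mul1,r3:Add1,r4:8,r5:4
c5: CDB Add2=0; issue SUB r3<-Add2 | r0:2,r1:5,r2:Mul1,r3:Add2,r4:8,r5:4
c6: issue MUL r2<-Mul2 | r0:2,r1:5,r2:Mul2,r3:Add2,r4:8,r5:4
c7: CDB Add1=7; issue SUB r3<-Add1 | r0:2,r1:5,r2:Mul2,r3:Add1,r4:8,r5:4
c8: CDB Add2=-1; issue ADD r0<-Add2 | r0:Add2,r1:5,r2:Mul2,r3:Add1,r4:8,r5:4
c9: CDB Mul1=0; issue MUL r0<-Mul1 | r0:Mul1,r1:5,r2:Mul2,r3:Add1,r4:8,r5:4
c10: CDB Add1=3; issue SUB r1<-Add1 | r0:Mul1,r1:Add1,r2:Mul2,r3:3,r4:8,r5:4
c11: CDB Mul2=64 | r0:Mul1,r1:Add1,r2:64,r3:3,r4:8,r5:4
c12: - | r0:Mul1,r1:Add1,r2:64,r3:3,r4:8,r5:4
c13: - | r0:Mul1,r1:Add1,r2:64,r3:3,r4:8,r5:4
c14: CDB Add2=67 | r0:Mul1,r1:Add1,r2:64,r3:3,r4:8,r5:4
c15: - | r0:Mul1,r1:Add1,r2:64,r3:3,r4:8,r5:4
c16: - | r0:Mul1,r1:Add1,r2:64,r3:3,r4:8,r5:4
c17: - | r0:Mul1,r1:Add1,r2:64,r3:3,r4:8,r5:4
c18: CDB Mul1=335 | r0:335,r1:Add1,r2:64,r3:3,r4:8,r5:4
c19: - | r0:335,r1:Add1,r2:64,r3:3,r4:8,r5:4
c20: - | r0:335,r1:Add1,r2:64,r3:3,r4:8,r5:4
c21: CDB Add1=-271 | r0:335,r1:-271,r2:64,r3:3,r4:8,r5:4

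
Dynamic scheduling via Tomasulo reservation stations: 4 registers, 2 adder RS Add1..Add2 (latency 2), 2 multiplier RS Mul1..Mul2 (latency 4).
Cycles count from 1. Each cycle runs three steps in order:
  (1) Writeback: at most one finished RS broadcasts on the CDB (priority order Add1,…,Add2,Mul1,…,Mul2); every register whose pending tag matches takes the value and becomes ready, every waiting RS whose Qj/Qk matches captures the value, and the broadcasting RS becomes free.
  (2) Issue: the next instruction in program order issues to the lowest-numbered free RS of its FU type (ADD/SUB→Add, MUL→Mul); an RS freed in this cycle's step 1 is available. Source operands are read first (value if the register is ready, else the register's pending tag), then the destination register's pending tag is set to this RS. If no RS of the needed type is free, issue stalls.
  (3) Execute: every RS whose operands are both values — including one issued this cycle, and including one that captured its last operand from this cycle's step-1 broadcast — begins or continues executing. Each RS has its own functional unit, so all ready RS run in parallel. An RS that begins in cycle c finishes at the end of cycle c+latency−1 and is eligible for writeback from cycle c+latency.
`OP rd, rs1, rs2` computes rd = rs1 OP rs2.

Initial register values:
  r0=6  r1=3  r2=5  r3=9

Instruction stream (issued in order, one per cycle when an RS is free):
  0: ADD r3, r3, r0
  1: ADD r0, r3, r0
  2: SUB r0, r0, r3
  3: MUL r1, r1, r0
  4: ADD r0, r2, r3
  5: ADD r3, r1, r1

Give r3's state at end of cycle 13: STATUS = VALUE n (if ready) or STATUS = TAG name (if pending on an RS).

c1: issue ADD r3<-Add1 | r0:6,r1:3,r2:5,r3:Add1
c2: issue ADD r0<-Add2 | r0:Add2,r1:3,r2:5,r3:Add1
c3: CDB Add1=15; issue SUB r0<-Add1 | r0:Add1,r1:3,r2:5,r3:15
c4: issue MUL r1<-Mul1 | r0:Add1,r1:Mul1,r2:5,r3:15
c5: CDB Add2=21; issue ADD r0<-Add2 | r0:Add2,r1:Mul1,r2:5,r3:15
c6: stall | r0:Add2,r1:Mul1,r2:5,r3:15
c7: CDB Add1=6; issue ADD r3<-Add1 | r0:Add2,r1:Mul1,r2:5,r3:Add1
c8: CDB Add2=20 | r0:20,r1:Mul1,r2:5,r3:Add1
c9: - | r0:20,r1:Mul1,r2:5,r3:Add1
c10: - | r0:20,r1:Mul1,r2:5,r3:Add1
c11: CDB Mul1=18 | r0:20,r1:18,r2:5,r3:Add1
c12: - | r0:20,r1:18,r2:5,r3:Add1
c13: CDB Add1=36 | r0:20,r1:18,r2:5,r3:36

STATUS = VALUE 36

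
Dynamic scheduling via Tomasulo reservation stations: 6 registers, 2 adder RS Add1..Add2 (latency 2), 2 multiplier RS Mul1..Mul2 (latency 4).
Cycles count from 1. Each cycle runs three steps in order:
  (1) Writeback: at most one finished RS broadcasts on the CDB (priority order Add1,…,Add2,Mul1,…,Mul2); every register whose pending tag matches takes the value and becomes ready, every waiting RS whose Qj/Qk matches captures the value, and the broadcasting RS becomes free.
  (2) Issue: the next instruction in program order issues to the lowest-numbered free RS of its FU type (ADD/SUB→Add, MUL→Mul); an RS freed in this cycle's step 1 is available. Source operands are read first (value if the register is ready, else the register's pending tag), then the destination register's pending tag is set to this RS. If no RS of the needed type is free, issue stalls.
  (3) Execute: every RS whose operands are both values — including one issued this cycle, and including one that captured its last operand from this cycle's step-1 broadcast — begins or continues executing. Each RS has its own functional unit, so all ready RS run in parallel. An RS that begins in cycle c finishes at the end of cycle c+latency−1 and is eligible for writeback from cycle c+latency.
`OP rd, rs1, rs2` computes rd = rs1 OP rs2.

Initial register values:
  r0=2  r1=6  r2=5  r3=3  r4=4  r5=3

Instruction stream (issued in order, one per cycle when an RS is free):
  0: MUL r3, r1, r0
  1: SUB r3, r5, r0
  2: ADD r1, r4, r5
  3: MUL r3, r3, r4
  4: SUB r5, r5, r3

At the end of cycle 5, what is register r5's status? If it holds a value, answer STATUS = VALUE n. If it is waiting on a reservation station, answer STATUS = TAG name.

  c1: issue MUL r3<-Mul1  regs: r0:2,r1:6,r2:5,r3:Mul1,r4:4,r5:3
  c2: issue SUB r3<-Add1  regs: r0:2,r1:6,r2:5,r3:Add1,r4:4,r5:3
  c3: issue ADD r1<-Add2  regs: r0:2,r1:Add2,r2:5,r3:Add1,r4:4,r5:3
  c4: CDB Add1=1; issue MUL r3<-Mul2  regs: r0:2,r1:Add2,r2:5,r3:Mul2,r4:4,r5:3
  c5: CDB Add2=7; issue SUB r5<-Add1  regs: r0:2,r1:7,r2:5,r3:Mul2,r4:4,r5:Add1

STATUS = TAG Add1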